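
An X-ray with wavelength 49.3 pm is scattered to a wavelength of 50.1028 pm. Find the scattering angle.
48.00°

First find the wavelength shift:
Δλ = λ' - λ = 50.1028 - 49.3 = 0.8028 pm

Using Δλ = λ_C(1 - cos θ), with λ_C = h/(m_e·c) ≈ 2.42631024 pm:
cos θ = 1 - Δλ/λ_C
cos θ = 1 - 0.8028/2.42631024
cos θ = 0.669127

θ = arccos(0.669127)
θ = 48.00°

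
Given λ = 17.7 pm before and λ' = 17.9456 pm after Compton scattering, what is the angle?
26.00°

First find the wavelength shift:
Δλ = λ' - λ = 17.9456 - 17.7 = 0.2456 pm

Using Δλ = λ_C(1 - cos θ), with λ_C = h/(m_e·c) ≈ 2.42631024 pm:
cos θ = 1 - Δλ/λ_C
cos θ = 1 - 0.2456/2.42631024
cos θ = 0.898776

θ = arccos(0.898776)
θ = 26.00°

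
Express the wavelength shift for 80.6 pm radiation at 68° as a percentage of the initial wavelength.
1.8826%

Calculate the Compton shift:
Δλ = λ_C(1 - cos(68°))
Δλ = 2.4263 × (1 - cos(68°))
Δλ = 2.4263 × 0.6254
Δλ = 1.5174 pm

Percentage change:
(Δλ/λ₀) × 100 = (1.5174/80.6) × 100
= 1.8826%

(Intermediate values are shown rounded; full precision is carried through to the final answer.)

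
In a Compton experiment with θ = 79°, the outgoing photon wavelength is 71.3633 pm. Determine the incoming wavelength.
69.4000 pm

From λ' = λ + Δλ, we have λ = λ' - Δλ

First calculate the Compton shift:
Δλ = λ_C(1 - cos θ)
Δλ = 2.4263 × (1 - cos(79°))
Δλ = 2.4263 × 0.8092
Δλ = 1.9633 pm

Initial wavelength:
λ = λ' - Δλ
λ = 71.3633 - 1.9633
λ = 69.4000 pm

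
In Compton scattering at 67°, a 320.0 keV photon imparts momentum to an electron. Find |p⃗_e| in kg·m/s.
1.6741e-22 kg·m/s

The electron is initially at rest, so by conservation of momentum:
p⃗_e = p⃗₀ − p⃗'  (incident photon momentum minus scattered photon momentum)

Photon momentum magnitudes (p = h/λ = E/c):
λ₀ = hc/E₀ = 3.8745 pm → p₀ = h/λ₀ = 1.7102e-22 kg·m/s
Δλ = λ_C(1 − cos 67°) = 1.4783 pm
λ' = 5.3528 pm → p' = h/λ' = 1.2379e-22 kg·m/s

The scattered photon makes angle θ = 67° with the incident direction, so by the law of cosines:
|p⃗_e|² = p₀² + p'² − 2p₀p'cos θ
|p⃗_e|² = (1.7102e-22)² + (1.2379e-22)² − 2·1.7102e-22·1.2379e-22·cos(67°)
|p⃗_e| = 1.6741e-22 kg·m/s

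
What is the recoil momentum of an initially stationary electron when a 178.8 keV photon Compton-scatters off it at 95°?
1.2278e-22 kg·m/s

The electron is initially at rest, so by conservation of momentum:
p⃗_e = p⃗₀ − p⃗'  (incident photon momentum minus scattered photon momentum)

Photon momentum magnitudes (p = h/λ = E/c):
λ₀ = hc/E₀ = 6.9342 pm → p₀ = h/λ₀ = 9.5556e-23 kg·m/s
Δλ = λ_C(1 − cos 95°) = 2.6378 pm
λ' = 9.5720 pm → p' = h/λ' = 6.9223e-23 kg·m/s

The scattered photon makes angle θ = 95° with the incident direction, so by the law of cosines:
|p⃗_e|² = p₀² + p'² − 2p₀p'cos θ
|p⃗_e|² = (9.5556e-23)² + (6.9223e-23)² − 2·9.5556e-23·6.9223e-23·cos(95°)
|p⃗_e| = 1.2278e-22 kg·m/s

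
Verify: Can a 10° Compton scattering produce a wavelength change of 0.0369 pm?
Yes, consistent

Calculate the expected shift for θ = 10°:

Δλ_expected = λ_C(1 - cos(10°))
Δλ_expected = 2.4263 × (1 - cos(10°))
Δλ_expected = 2.4263 × 0.0152
Δλ_expected = 0.0369 pm

Given shift: 0.0369 pm
Expected shift: 0.0369 pm
Difference: 0.0000 pm

The values match. This is consistent with Compton scattering at the stated angle.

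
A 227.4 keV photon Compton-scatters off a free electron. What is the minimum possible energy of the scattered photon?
120.3161 keV (at θ = 180°)

The scattered photon has minimum energy when its wavelength is maximum, i.e., when the Compton shift Δλ = λ_C(1 − cos θ) is maximum. This occurs at θ = 180° (backscattering), giving Δλ_max = 2λ_C = 4.8526 pm.

Initial wavelength: λ₀ = hc/E₀ = 5.4523 pm
Maximum final wavelength: λ'_max = λ₀ + 2λ_C = 5.4523 + 4.8526 = 10.3049 pm
Minimum final energy: E'_min = hc/λ'_max = 120.3161 keV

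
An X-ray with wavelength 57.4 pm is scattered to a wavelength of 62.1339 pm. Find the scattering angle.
162.00°

First find the wavelength shift:
Δλ = λ' - λ = 62.1339 - 57.4 = 4.7339 pm

Using Δλ = λ_C(1 - cos θ), with λ_C = h/(m_e·c) ≈ 2.42631024 pm:
cos θ = 1 - Δλ/λ_C
cos θ = 1 - 4.7339/2.42631024
cos θ = -0.951070

θ = arccos(-0.951070)
θ = 162.00°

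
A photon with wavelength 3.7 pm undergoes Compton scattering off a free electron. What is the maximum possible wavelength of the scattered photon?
8.5526 pm (at θ = 180°)

The Compton shift is Δλ = λ_C(1 − cos θ).

Since cos θ ranges from −1 to 1, the factor (1 − cos θ) ranges from 0 to 2; the maximum shift occurs at θ = 180° (backscattering):
Δλ_max = 2λ_C = 2 × 2.4263 pm = 4.8526 pm

Maximum scattered wavelength:
λ'_max = λ₀ + Δλ_max = 3.7 + 4.8526 = 8.5526 pm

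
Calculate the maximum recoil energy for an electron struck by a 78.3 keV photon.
18.3670 keV

Maximum energy transfer occurs at θ = 180° (backscattering).

Initial photon: E₀ = 78.3 keV → λ₀ = 15.8345 pm

Maximum Compton shift (at 180°):
Δλ_max = 2λ_C = 2 × 2.4263 = 4.8526 pm

Final wavelength:
λ' = 15.8345 + 4.8526 = 20.6871 pm

Minimum photon energy (maximum energy to electron):
E'_min = hc/λ' = 59.9330 keV

Maximum electron kinetic energy:
K_max = E₀ - E'_min = 78.3000 - 59.9330 = 18.3670 keV

(Intermediate values are shown rounded; full precision is carried through to the final answer.)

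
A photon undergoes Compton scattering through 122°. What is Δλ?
3.7121 pm

Using the Compton scattering formula:
Δλ = λ_C(1 - cos θ)

where λ_C = h/(m_e·c) ≈ 2.4263 pm is the Compton wavelength of an electron.

For θ = 122°:
cos(122°) = -0.5299
1 - cos(122°) = 1.5299

Δλ = 2.4263 × 1.5299
Δλ = 3.7121 pm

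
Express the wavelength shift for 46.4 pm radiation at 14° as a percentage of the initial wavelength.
0.1553%

Calculate the Compton shift:
Δλ = λ_C(1 - cos(14°))
Δλ = 2.4263 × (1 - cos(14°))
Δλ = 2.4263 × 0.0297
Δλ = 0.0721 pm

Percentage change:
(Δλ/λ₀) × 100 = (0.0721/46.4) × 100
= 0.1553%

(Intermediate values are shown rounded; full precision is carried through to the final answer.)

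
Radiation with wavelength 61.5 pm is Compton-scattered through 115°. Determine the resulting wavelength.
64.9517 pm

Using the Compton scattering formula:
λ' = λ + Δλ = λ + λ_C(1 - cos θ)

Given:
- Initial wavelength λ = 61.5 pm
- Scattering angle θ = 115°
- Compton wavelength λ_C ≈ 2.4263 pm

Calculate the shift:
Δλ = 2.4263 × (1 - cos(115°))
Δλ = 2.4263 × 1.4226
Δλ = 3.4517 pm

Final wavelength:
λ' = 61.5 + 3.4517 = 64.9517 pm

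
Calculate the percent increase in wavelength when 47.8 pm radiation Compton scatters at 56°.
2.2375%

Calculate the Compton shift:
Δλ = λ_C(1 - cos(56°))
Δλ = 2.4263 × (1 - cos(56°))
Δλ = 2.4263 × 0.4408
Δλ = 1.0695 pm

Percentage change:
(Δλ/λ₀) × 100 = (1.0695/47.8) × 100
= 2.2375%

(Intermediate values are shown rounded; full precision is carried through to the final answer.)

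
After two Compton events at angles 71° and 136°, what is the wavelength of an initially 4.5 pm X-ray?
10.3080 pm

Apply Compton shift twice:

First scattering at θ₁ = 71°:
Δλ₁ = λ_C(1 - cos(71°))
Δλ₁ = 2.4263 × 0.6744
Δλ₁ = 1.6364 pm

After first scattering:
λ₁ = 4.5 + 1.6364 = 6.1364 pm

Second scattering at θ₂ = 136°:
Δλ₂ = λ_C(1 - cos(136°))
Δλ₂ = 2.4263 × 1.7193
Δλ₂ = 4.1717 pm

Final wavelength:
λ₂ = 6.1364 + 4.1717 = 10.3080 pm

Total shift: Δλ_total = 1.6364 + 4.1717 = 5.8080 pm

(Intermediate values are shown rounded; full precision is carried through to the final answer.)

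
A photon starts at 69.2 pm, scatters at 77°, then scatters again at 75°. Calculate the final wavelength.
72.8788 pm

Apply Compton shift twice:

First scattering at θ₁ = 77°:
Δλ₁ = λ_C(1 - cos(77°))
Δλ₁ = 2.4263 × 0.7750
Δλ₁ = 1.8805 pm

After first scattering:
λ₁ = 69.2 + 1.8805 = 71.0805 pm

Second scattering at θ₂ = 75°:
Δλ₂ = λ_C(1 - cos(75°))
Δλ₂ = 2.4263 × 0.7412
Δλ₂ = 1.7983 pm

Final wavelength:
λ₂ = 71.0805 + 1.7983 = 72.8788 pm

Total shift: Δλ_total = 1.8805 + 1.7983 = 3.6788 pm

(Intermediate values are shown rounded; full precision is carried through to the final answer.)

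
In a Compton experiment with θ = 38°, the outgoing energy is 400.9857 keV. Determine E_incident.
481.0000 keV

Convert final energy to wavelength (hc ≈ 1239.842 keV·pm):
λ' = hc/E' = 1239.842 / 400.9857 = 3.0920 pm

Calculate the Compton shift:
Δλ = λ_C(1 - cos(38°))
Δλ = 2.4263 × (1 - cos(38°))
Δλ = 0.5144 pm

Initial wavelength:
λ = λ' - Δλ = 3.0920 - 0.5144 = 2.5776 pm

Initial energy:
E = hc/λ = 1239.842 / 2.5776 = 481.0000 keV

(Intermediate values are shown rounded; full precision is carried through to the final answer.)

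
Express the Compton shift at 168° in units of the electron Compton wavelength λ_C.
1.9781 λ_C

The Compton shift formula is:
Δλ = λ_C(1 - cos θ)

Dividing both sides by λ_C:
Δλ/λ_C = 1 - cos θ

For θ = 168°:
Δλ/λ_C = 1 - cos(168°)
Δλ/λ_C = 1 - -0.9781
Δλ/λ_C = 1.9781

This means the shift is 1.9781 × λ_C = 4.7996 pm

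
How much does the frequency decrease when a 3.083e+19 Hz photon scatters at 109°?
7.663e+18 Hz (decrease)

Convert frequency to wavelength (c = 299792458 m/s):
λ₀ = c/f₀ = 299792458/3.083e+19 = 9.7240499e-12 m = 9.7240 pm

Calculate Compton shift:
Δλ = λ_C(1 - cos(109°)) = 3.2162 pm

Final wavelength:
λ' = λ₀ + Δλ = 9.7240 + 3.2162 = 12.9403 pm

Final frequency:
f' = c/λ' = 299792458/1.2940289e-11 = 2.3167369e+19 Hz

Frequency shift (decrease):
Δf = f₀ - f' = 3.083e+19 - 2.3167369e+19 = 7.663e+18 Hz

(Intermediate values are shown rounded; full precision is carried through to the final answer.)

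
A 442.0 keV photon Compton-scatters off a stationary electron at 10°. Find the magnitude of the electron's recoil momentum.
4.1022e-23 kg·m/s

The electron is initially at rest, so by conservation of momentum:
p⃗_e = p⃗₀ − p⃗'  (incident photon momentum minus scattered photon momentum)

Photon momentum magnitudes (p = h/λ = E/c):
λ₀ = hc/E₀ = 2.8051 pm → p₀ = h/λ₀ = 2.3622e-22 kg·m/s
Δλ = λ_C(1 − cos 10°) = 0.0369 pm
λ' = 2.8419 pm → p' = h/λ' = 2.3315e-22 kg·m/s

The scattered photon makes angle θ = 10° with the incident direction, so by the law of cosines:
|p⃗_e|² = p₀² + p'² − 2p₀p'cos θ
|p⃗_e|² = (2.3622e-22)² + (2.3315e-22)² − 2·2.3622e-22·2.3315e-22·cos(10°)
|p⃗_e| = 4.1022e-23 kg·m/s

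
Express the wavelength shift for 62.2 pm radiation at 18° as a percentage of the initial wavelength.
0.1909%

Calculate the Compton shift:
Δλ = λ_C(1 - cos(18°))
Δλ = 2.4263 × (1 - cos(18°))
Δλ = 2.4263 × 0.0489
Δλ = 0.1188 pm

Percentage change:
(Δλ/λ₀) × 100 = (0.1188/62.2) × 100
= 0.1909%

(Intermediate values are shown rounded; full precision is carried through to the final answer.)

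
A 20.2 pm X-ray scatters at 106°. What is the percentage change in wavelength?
15.3222%

Calculate the Compton shift:
Δλ = λ_C(1 - cos(106°))
Δλ = 2.4263 × (1 - cos(106°))
Δλ = 2.4263 × 1.2756
Δλ = 3.0951 pm

Percentage change:
(Δλ/λ₀) × 100 = (3.0951/20.2) × 100
= 15.3222%

(Intermediate values are shown rounded; full precision is carried through to the final answer.)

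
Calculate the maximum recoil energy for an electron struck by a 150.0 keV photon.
55.4871 keV

Maximum energy transfer occurs at θ = 180° (backscattering).

Initial photon: E₀ = 150.0 keV → λ₀ = 8.2656 pm

Maximum Compton shift (at 180°):
Δλ_max = 2λ_C = 2 × 2.4263 = 4.8526 pm

Final wavelength:
λ' = 8.2656 + 4.8526 = 13.1182 pm

Minimum photon energy (maximum energy to electron):
E'_min = hc/λ' = 94.5129 keV

Maximum electron kinetic energy:
K_max = E₀ - E'_min = 150.0000 - 94.5129 = 55.4871 keV

(Intermediate values are shown rounded; full precision is carried through to the final answer.)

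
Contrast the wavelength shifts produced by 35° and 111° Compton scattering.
111° produces the larger shift by a factor of 7.511

Calculate both shifts using Δλ = λ_C(1 - cos θ):

For θ₁ = 35°:
Δλ₁ = 2.4263 × (1 - cos(35°))
Δλ₁ = 2.4263 × 0.1808
Δλ₁ = 0.4388 pm

For θ₂ = 111°:
Δλ₂ = 2.4263 × (1 - cos(111°))
Δλ₂ = 2.4263 × 1.3584
Δλ₂ = 3.2958 pm

The 111° angle produces the larger shift.
Ratio: 3.2958/0.4388 = 7.511

(Intermediate values are shown rounded; full precision is carried through to the final answer.)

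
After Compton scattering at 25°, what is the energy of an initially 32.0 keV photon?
31.8133 keV

First convert energy to wavelength:
λ = hc/E, with hc ≈ 1239.842 keV·pm (i.e. 1239.842 eV·nm)

For E = 32.0 keV = 32000 eV:
λ = 1239.842 keV·pm / 32.0 keV
λ = 38.7451 pm

Calculate the Compton shift:
Δλ = λ_C(1 - cos(25°)) = 2.4263 × 0.0937
Δλ = 0.2273 pm

Final wavelength:
λ' = 38.7451 + 0.2273 = 38.9724 pm

Final energy:
E' = hc/λ' = 1239.842 / 38.9724 = 31.8133 keV

(Intermediate values are shown rounded; full precision is carried through to the final answer.)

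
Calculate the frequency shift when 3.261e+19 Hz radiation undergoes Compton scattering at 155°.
1.092e+19 Hz (decrease)

Convert frequency to wavelength (c = 299792458 m/s):
λ₀ = c/f₀ = 299792458/3.261e+19 = 9.1932676e-12 m = 9.1933 pm

Calculate Compton shift:
Δλ = λ_C(1 - cos(155°)) = 4.6253 pm

Final wavelength:
λ' = λ₀ + Δλ = 9.1933 + 4.6253 = 13.8186 pm

Final frequency:
f' = c/λ' = 299792458/1.3818562e-11 = 2.1694910e+19 Hz

Frequency shift (decrease):
Δf = f₀ - f' = 3.261e+19 - 2.1694910e+19 = 1.092e+19 Hz

(Intermediate values are shown rounded; full precision is carried through to the final answer.)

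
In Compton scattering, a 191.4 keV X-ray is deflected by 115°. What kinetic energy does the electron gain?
66.5351 keV

By energy conservation: K_e = E_initial - E_final

First find the scattered photon energy:
Initial wavelength: λ = hc/E = 6.4778 pm
Compton shift: Δλ = λ_C(1 - cos(115°)) = 3.4517 pm
Final wavelength: λ' = 6.4778 + 3.4517 = 9.9295 pm
Final photon energy: E' = hc/λ' = 124.8649 keV

Electron kinetic energy:
K_e = E - E' = 191.4000 - 124.8649 = 66.5351 keV

(Intermediate values are shown rounded; full precision is carried through to the final answer.)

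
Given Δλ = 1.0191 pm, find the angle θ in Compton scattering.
54.55°

From the Compton formula Δλ = λ_C(1 - cos θ), we can solve for θ:

cos θ = 1 - Δλ/λ_C

Given:
- Δλ = 1.0191 pm
- λ_C = h/(m_e·c) ≈ 2.42631024 pm

cos θ = 1 - 1.0191/2.42631024
cos θ = 1 - 0.420020
cos θ = 0.579980

θ = arccos(0.579980)
θ = 54.55°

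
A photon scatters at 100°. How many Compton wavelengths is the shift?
1.1736 λ_C

The Compton shift formula is:
Δλ = λ_C(1 - cos θ)

Dividing both sides by λ_C:
Δλ/λ_C = 1 - cos θ

For θ = 100°:
Δλ/λ_C = 1 - cos(100°)
Δλ/λ_C = 1 - -0.1736
Δλ/λ_C = 1.1736

This means the shift is 1.1736 × λ_C = 2.8476 pm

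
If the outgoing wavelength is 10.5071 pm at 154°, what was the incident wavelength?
5.9000 pm

From λ' = λ + Δλ, we have λ = λ' - Δλ

First calculate the Compton shift:
Δλ = λ_C(1 - cos θ)
Δλ = 2.4263 × (1 - cos(154°))
Δλ = 2.4263 × 1.8988
Δλ = 4.6071 pm

Initial wavelength:
λ = λ' - Δλ
λ = 10.5071 - 4.6071
λ = 5.9000 pm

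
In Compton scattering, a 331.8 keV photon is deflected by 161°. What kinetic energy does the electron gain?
185.1971 keV

By energy conservation: K_e = E_initial - E_final

First find the scattered photon energy:
Initial wavelength: λ = hc/E = 3.7367 pm
Compton shift: Δλ = λ_C(1 - cos(161°)) = 4.7204 pm
Final wavelength: λ' = 3.7367 + 4.7204 = 8.4571 pm
Final photon energy: E' = hc/λ' = 146.6029 keV

Electron kinetic energy:
K_e = E - E' = 331.8000 - 146.6029 = 185.1971 keV

(Intermediate values are shown rounded; full precision is carried through to the final answer.)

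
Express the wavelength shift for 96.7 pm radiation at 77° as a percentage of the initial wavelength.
1.9447%

Calculate the Compton shift:
Δλ = λ_C(1 - cos(77°))
Δλ = 2.4263 × (1 - cos(77°))
Δλ = 2.4263 × 0.7750
Δλ = 1.8805 pm

Percentage change:
(Δλ/λ₀) × 100 = (1.8805/96.7) × 100
= 1.9447%

(Intermediate values are shown rounded; full precision is carried through to the final answer.)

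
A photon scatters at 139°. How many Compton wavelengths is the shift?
1.7547 λ_C

The Compton shift formula is:
Δλ = λ_C(1 - cos θ)

Dividing both sides by λ_C:
Δλ/λ_C = 1 - cos θ

For θ = 139°:
Δλ/λ_C = 1 - cos(139°)
Δλ/λ_C = 1 - -0.7547
Δλ/λ_C = 1.7547

This means the shift is 1.7547 × λ_C = 4.2575 pm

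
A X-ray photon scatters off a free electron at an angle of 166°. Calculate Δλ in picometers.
4.7805 pm

Using the Compton scattering formula:
Δλ = λ_C(1 - cos θ)

where λ_C = h/(m_e·c) ≈ 2.4263 pm is the Compton wavelength of an electron.

For θ = 166°:
cos(166°) = -0.9703
1 - cos(166°) = 1.9703

Δλ = 2.4263 × 1.9703
Δλ = 4.7805 pm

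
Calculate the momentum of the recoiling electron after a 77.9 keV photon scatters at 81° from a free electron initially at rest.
5.1122e-23 kg·m/s

The electron is initially at rest, so by conservation of momentum:
p⃗_e = p⃗₀ − p⃗'  (incident photon momentum minus scattered photon momentum)

Photon momentum magnitudes (p = h/λ = E/c):
λ₀ = hc/E₀ = 15.9158 pm → p₀ = h/λ₀ = 4.1632e-23 kg·m/s
Δλ = λ_C(1 − cos 81°) = 2.0468 pm
λ' = 17.9626 pm → p' = h/λ' = 3.6888e-23 kg·m/s

The scattered photon makes angle θ = 81° with the incident direction, so by the law of cosines:
|p⃗_e|² = p₀² + p'² − 2p₀p'cos θ
|p⃗_e|² = (4.1632e-23)² + (3.6888e-23)² − 2·4.1632e-23·3.6888e-23·cos(81°)
|p⃗_e| = 5.1122e-23 kg·m/s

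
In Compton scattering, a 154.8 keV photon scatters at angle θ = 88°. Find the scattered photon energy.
119.7805 keV

First convert energy to wavelength:
λ = hc/E, with hc ≈ 1239.842 keV·pm (i.e. 1239.842 eV·nm)

For E = 154.8 keV = 154800 eV:
λ = 1239.842 keV·pm / 154.8 keV
λ = 8.0093 pm

Calculate the Compton shift:
Δλ = λ_C(1 - cos(88°)) = 2.4263 × 0.9651
Δλ = 2.3416 pm

Final wavelength:
λ' = 8.0093 + 2.3416 = 10.3509 pm

Final energy:
E' = hc/λ' = 1239.842 / 10.3509 = 119.7805 keV

(Intermediate values are shown rounded; full precision is carried through to the final answer.)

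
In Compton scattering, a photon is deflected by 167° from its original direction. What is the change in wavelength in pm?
4.7904 pm

Using the Compton scattering formula:
Δλ = λ_C(1 - cos θ)

where λ_C = h/(m_e·c) ≈ 2.4263 pm is the Compton wavelength of an electron.

For θ = 167°:
cos(167°) = -0.9744
1 - cos(167°) = 1.9744

Δλ = 2.4263 × 1.9744
Δλ = 4.7904 pm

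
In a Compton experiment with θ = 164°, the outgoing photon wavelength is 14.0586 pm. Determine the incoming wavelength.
9.3000 pm

From λ' = λ + Δλ, we have λ = λ' - Δλ

First calculate the Compton shift:
Δλ = λ_C(1 - cos θ)
Δλ = 2.4263 × (1 - cos(164°))
Δλ = 2.4263 × 1.9613
Δλ = 4.7586 pm

Initial wavelength:
λ = λ' - Δλ
λ = 14.0586 - 4.7586
λ = 9.3000 pm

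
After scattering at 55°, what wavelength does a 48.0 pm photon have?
49.0346 pm

Using the Compton scattering formula:
λ' = λ + Δλ = λ + λ_C(1 - cos θ)

Given:
- Initial wavelength λ = 48.0 pm
- Scattering angle θ = 55°
- Compton wavelength λ_C ≈ 2.4263 pm

Calculate the shift:
Δλ = 2.4263 × (1 - cos(55°))
Δλ = 2.4263 × 0.4264
Δλ = 1.0346 pm

Final wavelength:
λ' = 48.0 + 1.0346 = 49.0346 pm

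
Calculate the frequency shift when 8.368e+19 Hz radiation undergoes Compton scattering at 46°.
1.434e+19 Hz (decrease)

Convert frequency to wavelength (c = 299792458 m/s):
λ₀ = c/f₀ = 299792458/8.368e+19 = 3.5826059e-12 m = 3.5826 pm

Calculate Compton shift:
Δλ = λ_C(1 - cos(46°)) = 0.7409 pm

Final wavelength:
λ' = λ₀ + Δλ = 3.5826 + 0.7409 = 4.3235 pm

Final frequency:
f' = c/λ' = 299792458/4.3234594e-12 = 6.9340875e+19 Hz

Frequency shift (decrease):
Δf = f₀ - f' = 8.368e+19 - 6.9340875e+19 = 1.434e+19 Hz

(Intermediate values are shown rounded; full precision is carried through to the final answer.)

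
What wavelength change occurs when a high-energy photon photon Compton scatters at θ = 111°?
3.2958 pm

Using the Compton scattering formula:
Δλ = λ_C(1 - cos θ)

where λ_C = h/(m_e·c) ≈ 2.4263 pm is the Compton wavelength of an electron.

For θ = 111°:
cos(111°) = -0.3584
1 - cos(111°) = 1.3584

Δλ = 2.4263 × 1.3584
Δλ = 3.2958 pm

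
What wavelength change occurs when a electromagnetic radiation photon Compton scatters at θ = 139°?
4.2575 pm

Using the Compton scattering formula:
Δλ = λ_C(1 - cos θ)

where λ_C = h/(m_e·c) ≈ 2.4263 pm is the Compton wavelength of an electron.

For θ = 139°:
cos(139°) = -0.7547
1 - cos(139°) = 1.7547

Δλ = 2.4263 × 1.7547
Δλ = 4.2575 pm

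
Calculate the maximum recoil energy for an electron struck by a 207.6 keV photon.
93.0637 keV

Maximum energy transfer occurs at θ = 180° (backscattering).

Initial photon: E₀ = 207.6 keV → λ₀ = 5.9723 pm

Maximum Compton shift (at 180°):
Δλ_max = 2λ_C = 2 × 2.4263 = 4.8526 pm

Final wavelength:
λ' = 5.9723 + 4.8526 = 10.8249 pm

Minimum photon energy (maximum energy to electron):
E'_min = hc/λ' = 114.5363 keV

Maximum electron kinetic energy:
K_max = E₀ - E'_min = 207.6000 - 114.5363 = 93.0637 keV

(Intermediate values are shown rounded; full precision is carried through to the final answer.)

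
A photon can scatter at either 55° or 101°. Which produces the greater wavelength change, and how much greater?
101° produces the larger shift by a factor of 2.793

Calculate both shifts using Δλ = λ_C(1 - cos θ):

For θ₁ = 55°:
Δλ₁ = 2.4263 × (1 - cos(55°))
Δλ₁ = 2.4263 × 0.4264
Δλ₁ = 1.0346 pm

For θ₂ = 101°:
Δλ₂ = 2.4263 × (1 - cos(101°))
Δλ₂ = 2.4263 × 1.1908
Δλ₂ = 2.8893 pm

The 101° angle produces the larger shift.
Ratio: 2.8893/1.0346 = 2.793

(Intermediate values are shown rounded; full precision is carried through to the final answer.)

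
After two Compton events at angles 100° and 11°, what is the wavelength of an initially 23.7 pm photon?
26.5922 pm

Apply Compton shift twice:

First scattering at θ₁ = 100°:
Δλ₁ = λ_C(1 - cos(100°))
Δλ₁ = 2.4263 × 1.1736
Δλ₁ = 2.8476 pm

After first scattering:
λ₁ = 23.7 + 2.8476 = 26.5476 pm

Second scattering at θ₂ = 11°:
Δλ₂ = λ_C(1 - cos(11°))
Δλ₂ = 2.4263 × 0.0184
Δλ₂ = 0.0446 pm

Final wavelength:
λ₂ = 26.5476 + 0.0446 = 26.5922 pm

Total shift: Δλ_total = 2.8476 + 0.0446 = 2.8922 pm

(Intermediate values are shown rounded; full precision is carried through to the final answer.)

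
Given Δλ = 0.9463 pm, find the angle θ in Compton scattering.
52.41°

From the Compton formula Δλ = λ_C(1 - cos θ), we can solve for θ:

cos θ = 1 - Δλ/λ_C

Given:
- Δλ = 0.9463 pm
- λ_C = h/(m_e·c) ≈ 2.42631024 pm

cos θ = 1 - 0.9463/2.42631024
cos θ = 1 - 0.390016
cos θ = 0.609984

θ = arccos(0.609984)
θ = 52.41°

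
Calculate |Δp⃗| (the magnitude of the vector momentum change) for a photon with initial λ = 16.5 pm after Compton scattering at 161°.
7.0419e-23 kg·m/s

Photon momentum magnitude is p = h/λ.

Initial momentum:
p₀ = h/λ = 6.6261e-34/1.6500e-11 = 4.0158e-23 kg·m/s

After scattering:
λ' = λ + Δλ = 16.5 + 4.7204 = 21.2204 pm
p' = h/λ' = 6.6261e-34/2.1220e-11 = 3.1225e-23 kg·m/s

Momentum is a vector; the scattered photon's direction makes angle θ = 161° with the incident direction. The magnitude of the vector change Δp⃗ = p⃗₀ − p⃗' is found from the law of cosines:
|Δp⃗|² = p₀² + p'² − 2p₀p'cos θ
|Δp⃗|² = (4.0158e-23)² + (3.1225e-23)² − 2·4.0158e-23·3.1225e-23·cos(161°)
|Δp⃗| = 7.0419e-23 kg·m/s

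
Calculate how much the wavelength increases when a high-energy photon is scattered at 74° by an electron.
1.7575 pm

Using the Compton scattering formula:
Δλ = λ_C(1 - cos θ)

where λ_C = h/(m_e·c) ≈ 2.4263 pm is the Compton wavelength of an electron.

For θ = 74°:
cos(74°) = 0.2756
1 - cos(74°) = 0.7244

Δλ = 2.4263 × 0.7244
Δλ = 1.7575 pm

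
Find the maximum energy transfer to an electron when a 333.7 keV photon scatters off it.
188.9949 keV

Maximum energy transfer occurs at θ = 180° (backscattering).

Initial photon: E₀ = 333.7 keV → λ₀ = 3.7154 pm

Maximum Compton shift (at 180°):
Δλ_max = 2λ_C = 2 × 2.4263 = 4.8526 pm

Final wavelength:
λ' = 3.7154 + 4.8526 = 8.5681 pm

Minimum photon energy (maximum energy to electron):
E'_min = hc/λ' = 144.7051 keV

Maximum electron kinetic energy:
K_max = E₀ - E'_min = 333.7000 - 144.7051 = 188.9949 keV

(Intermediate values are shown rounded; full precision is carried through to the final answer.)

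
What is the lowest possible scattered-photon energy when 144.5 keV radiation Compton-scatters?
92.2993 keV (at θ = 180°)

The scattered photon has minimum energy when its wavelength is maximum, i.e., when the Compton shift Δλ = λ_C(1 − cos θ) is maximum. This occurs at θ = 180° (backscattering), giving Δλ_max = 2λ_C = 4.8526 pm.

Initial wavelength: λ₀ = hc/E₀ = 8.5802 pm
Maximum final wavelength: λ'_max = λ₀ + 2λ_C = 8.5802 + 4.8526 = 13.4328 pm
Minimum final energy: E'_min = hc/λ'_max = 92.2993 keV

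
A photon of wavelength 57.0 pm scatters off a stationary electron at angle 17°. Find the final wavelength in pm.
57.1060 pm

Using the Compton scattering formula:
λ' = λ + Δλ = λ + λ_C(1 - cos θ)

Given:
- Initial wavelength λ = 57.0 pm
- Scattering angle θ = 17°
- Compton wavelength λ_C ≈ 2.4263 pm

Calculate the shift:
Δλ = 2.4263 × (1 - cos(17°))
Δλ = 2.4263 × 0.0437
Δλ = 0.1060 pm

Final wavelength:
λ' = 57.0 + 0.1060 = 57.1060 pm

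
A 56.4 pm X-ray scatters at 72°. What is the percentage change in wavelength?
2.9726%

Calculate the Compton shift:
Δλ = λ_C(1 - cos(72°))
Δλ = 2.4263 × (1 - cos(72°))
Δλ = 2.4263 × 0.6910
Δλ = 1.6765 pm

Percentage change:
(Δλ/λ₀) × 100 = (1.6765/56.4) × 100
= 2.9726%

(Intermediate values are shown rounded; full precision is carried through to the final answer.)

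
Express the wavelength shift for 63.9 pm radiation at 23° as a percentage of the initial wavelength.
0.3018%

Calculate the Compton shift:
Δλ = λ_C(1 - cos(23°))
Δλ = 2.4263 × (1 - cos(23°))
Δλ = 2.4263 × 0.0795
Δλ = 0.1929 pm

Percentage change:
(Δλ/λ₀) × 100 = (0.1929/63.9) × 100
= 0.3018%

(Intermediate values are shown rounded; full precision is carried through to the final answer.)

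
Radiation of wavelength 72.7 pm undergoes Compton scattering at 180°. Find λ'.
77.5526 pm

Using the Compton formula: λ' = λ + λ_C(1 − cos θ)

For θ = 180°, cos θ = -1 (exact) = -1.0000, so:
1 − cos 180° = 1 − (-1) = 2.0000

Δλ = λ_C × 2.0000 = 2.4263 × 2.0000 = 4.8526 pm

λ' = 72.7 + 4.8526 = 77.5526 pm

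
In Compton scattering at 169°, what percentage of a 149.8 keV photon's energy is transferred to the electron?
0.3675 (or 36.75%)

Calculate initial and final photon energies:

Initial: E₀ = 149.8 keV → λ₀ = 8.2766 pm
Compton shift: Δλ = 4.8080 pm
Final wavelength: λ' = 13.0847 pm
Final energy: E' = 94.7552 keV

Fractional energy loss:
(E₀ - E')/E₀ = (149.8000 - 94.7552)/149.8000
= 55.0448/149.8000
= 0.3675
= 36.75%

(Intermediate values are shown rounded; full precision is carried through to the final answer.)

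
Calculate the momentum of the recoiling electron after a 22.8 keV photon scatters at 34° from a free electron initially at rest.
7.0987e-24 kg·m/s

The electron is initially at rest, so by conservation of momentum:
p⃗_e = p⃗₀ − p⃗'  (incident photon momentum minus scattered photon momentum)

Photon momentum magnitudes (p = h/λ = E/c):
λ₀ = hc/E₀ = 54.3790 pm → p₀ = h/λ₀ = 1.2185e-23 kg·m/s
Δλ = λ_C(1 − cos 34°) = 0.4148 pm
λ' = 54.7938 pm → p' = h/λ' = 1.2093e-23 kg·m/s

The scattered photon makes angle θ = 34° with the incident direction, so by the law of cosines:
|p⃗_e|² = p₀² + p'² − 2p₀p'cos θ
|p⃗_e|² = (1.2185e-23)² + (1.2093e-23)² − 2·1.2185e-23·1.2093e-23·cos(34°)
|p⃗_e| = 7.0987e-24 kg·m/s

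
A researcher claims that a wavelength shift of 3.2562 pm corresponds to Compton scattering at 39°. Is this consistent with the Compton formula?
No, inconsistent

Calculate the expected shift for θ = 39°:

Δλ_expected = λ_C(1 - cos(39°))
Δλ_expected = 2.4263 × (1 - cos(39°))
Δλ_expected = 2.4263 × 0.2229
Δλ_expected = 0.5407 pm

Given shift: 3.2562 pm
Expected shift: 0.5407 pm
Difference: 2.7154 pm

The values do not match. The given shift corresponds to θ ≈ 110.0°, not 39°.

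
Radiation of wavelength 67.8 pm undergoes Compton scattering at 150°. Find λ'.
72.3276 pm

Using the Compton formula: λ' = λ + λ_C(1 − cos θ)

For θ = 150°, cos θ = -√3/2 (exact) ≈ -0.8660, so:
1 − cos 150° = 1 − (-√3/2) ≈ 1.8660

Δλ = λ_C × 1.8660 = 2.4263 × 1.8660 = 4.5276 pm

λ' = 67.8 + 4.5276 = 72.3276 pm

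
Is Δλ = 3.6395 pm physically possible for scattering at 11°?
No, inconsistent

Calculate the expected shift for θ = 11°:

Δλ_expected = λ_C(1 - cos(11°))
Δλ_expected = 2.4263 × (1 - cos(11°))
Δλ_expected = 2.4263 × 0.0184
Δλ_expected = 0.0446 pm

Given shift: 3.6395 pm
Expected shift: 0.0446 pm
Difference: 3.5949 pm

The values do not match. The given shift corresponds to θ ≈ 120.0°, not 11°.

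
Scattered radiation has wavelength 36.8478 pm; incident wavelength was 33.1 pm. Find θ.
123.00°

First find the wavelength shift:
Δλ = λ' - λ = 36.8478 - 33.1 = 3.7478 pm

Using Δλ = λ_C(1 - cos θ), with λ_C = h/(m_e·c) ≈ 2.42631024 pm:
cos θ = 1 - Δλ/λ_C
cos θ = 1 - 3.7478/2.42631024
cos θ = -0.544650

θ = arccos(-0.544650)
θ = 123.00°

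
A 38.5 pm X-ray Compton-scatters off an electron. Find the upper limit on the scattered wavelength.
43.3526 pm (at θ = 180°)

The Compton shift is Δλ = λ_C(1 − cos θ).

Since cos θ ranges from −1 to 1, the factor (1 − cos θ) ranges from 0 to 2; the maximum shift occurs at θ = 180° (backscattering):
Δλ_max = 2λ_C = 2 × 2.4263 pm = 4.8526 pm

Maximum scattered wavelength:
λ'_max = λ₀ + Δλ_max = 38.5 + 4.8526 = 43.3526 pm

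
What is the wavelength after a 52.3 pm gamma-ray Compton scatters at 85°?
54.5148 pm

Using the Compton scattering formula:
λ' = λ + Δλ = λ + λ_C(1 - cos θ)

Given:
- Initial wavelength λ = 52.3 pm
- Scattering angle θ = 85°
- Compton wavelength λ_C ≈ 2.4263 pm

Calculate the shift:
Δλ = 2.4263 × (1 - cos(85°))
Δλ = 2.4263 × 0.9128
Δλ = 2.2148 pm

Final wavelength:
λ' = 52.3 + 2.2148 = 54.5148 pm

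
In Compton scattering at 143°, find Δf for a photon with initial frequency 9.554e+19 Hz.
5.558e+19 Hz (decrease)

Convert frequency to wavelength (c = 299792458 m/s):
λ₀ = c/f₀ = 299792458/9.554e+19 = 3.1378737e-12 m = 3.1379 pm

Calculate Compton shift:
Δλ = λ_C(1 - cos(143°)) = 4.3640 pm

Final wavelength:
λ' = λ₀ + Δλ = 3.1379 + 4.3640 = 7.5019 pm

Final frequency:
f' = c/λ' = 299792458/7.5019215e-12 = 3.9962089e+19 Hz

Frequency shift (decrease):
Δf = f₀ - f' = 9.554e+19 - 3.9962089e+19 = 5.558e+19 Hz

(Intermediate values are shown rounded; full precision is carried through to the final answer.)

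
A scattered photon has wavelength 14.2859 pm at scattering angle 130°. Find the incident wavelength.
10.3000 pm

From λ' = λ + Δλ, we have λ = λ' - Δλ

First calculate the Compton shift:
Δλ = λ_C(1 - cos θ)
Δλ = 2.4263 × (1 - cos(130°))
Δλ = 2.4263 × 1.6428
Δλ = 3.9859 pm

Initial wavelength:
λ = λ' - Δλ
λ = 14.2859 - 3.9859
λ = 10.3000 pm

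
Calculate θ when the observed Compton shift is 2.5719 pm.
93.44°

From the Compton formula Δλ = λ_C(1 - cos θ), we can solve for θ:

cos θ = 1 - Δλ/λ_C

Given:
- Δλ = 2.5719 pm
- λ_C = h/(m_e·c) ≈ 2.42631024 pm

cos θ = 1 - 2.5719/2.42631024
cos θ = 1 - 1.060005
cos θ = -0.060005

θ = arccos(-0.060005)
θ = 93.44°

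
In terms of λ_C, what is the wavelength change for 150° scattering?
1.8660 λ_C

The Compton shift formula is:
Δλ = λ_C(1 - cos θ)

Dividing both sides by λ_C:
Δλ/λ_C = 1 - cos θ

For θ = 150°:
Δλ/λ_C = 1 - cos(150°)
Δλ/λ_C = 1 - -0.8660
Δλ/λ_C = 1.8660

This means the shift is 1.8660 × λ_C = 4.5276 pm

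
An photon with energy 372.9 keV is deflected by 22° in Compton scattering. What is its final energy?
354.0849 keV

First convert energy to wavelength:
λ = hc/E, with hc ≈ 1239.842 keV·pm (i.e. 1239.842 eV·nm)

For E = 372.9 keV = 372900 eV:
λ = 1239.842 keV·pm / 372.9 keV
λ = 3.3249 pm

Calculate the Compton shift:
Δλ = λ_C(1 - cos(22°)) = 2.4263 × 0.0728
Δλ = 0.1767 pm

Final wavelength:
λ' = 3.3249 + 0.1767 = 3.5015 pm

Final energy:
E' = hc/λ' = 1239.842 / 3.5015 = 354.0849 keV

(Intermediate values are shown rounded; full precision is carried through to the final answer.)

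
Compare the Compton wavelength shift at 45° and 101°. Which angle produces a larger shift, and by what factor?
101° produces the larger shift by a factor of 4.066

Calculate both shifts using Δλ = λ_C(1 - cos θ):

For θ₁ = 45°:
Δλ₁ = 2.4263 × (1 - cos(45°))
Δλ₁ = 2.4263 × 0.2929
Δλ₁ = 0.7106 pm

For θ₂ = 101°:
Δλ₂ = 2.4263 × (1 - cos(101°))
Δλ₂ = 2.4263 × 1.1908
Δλ₂ = 2.8893 pm

The 101° angle produces the larger shift.
Ratio: 2.8893/0.7106 = 4.066

(Intermediate values are shown rounded; full precision is carried through to the final answer.)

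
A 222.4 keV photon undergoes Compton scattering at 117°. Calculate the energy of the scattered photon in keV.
136.2065 keV

First convert energy to wavelength:
λ = hc/E, with hc ≈ 1239.842 keV·pm (i.e. 1239.842 eV·nm)

For E = 222.4 keV = 222400 eV:
λ = 1239.842 keV·pm / 222.4 keV
λ = 5.5748 pm

Calculate the Compton shift:
Δλ = λ_C(1 - cos(117°)) = 2.4263 × 1.4540
Δλ = 3.5278 pm

Final wavelength:
λ' = 5.5748 + 3.5278 = 9.1027 pm

Final energy:
E' = hc/λ' = 1239.842 / 9.1027 = 136.2065 keV

(Intermediate values are shown rounded; full precision is carried through to the final answer.)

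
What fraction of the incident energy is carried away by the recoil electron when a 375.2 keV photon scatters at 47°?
0.1893 (or 18.93%)

Calculate initial and final photon energies:

Initial: E₀ = 375.2 keV → λ₀ = 3.3045 pm
Compton shift: Δλ = 0.7716 pm
Final wavelength: λ' = 4.0761 pm
Final energy: E' = 304.1771 keV

Fractional energy loss:
(E₀ - E')/E₀ = (375.2000 - 304.1771)/375.2000
= 71.0229/375.2000
= 0.1893
= 18.93%

(Intermediate values are shown rounded; full precision is carried through to the final answer.)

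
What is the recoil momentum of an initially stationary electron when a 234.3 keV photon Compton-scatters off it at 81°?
1.4246e-22 kg·m/s

The electron is initially at rest, so by conservation of momentum:
p⃗_e = p⃗₀ − p⃗'  (incident photon momentum minus scattered photon momentum)

Photon momentum magnitudes (p = h/λ = E/c):
λ₀ = hc/E₀ = 5.2917 pm → p₀ = h/λ₀ = 1.2522e-22 kg·m/s
Δλ = λ_C(1 − cos 81°) = 2.0468 pm
λ' = 7.3384 pm → p' = h/λ' = 9.0293e-23 kg·m/s

The scattered photon makes angle θ = 81° with the incident direction, so by the law of cosines:
|p⃗_e|² = p₀² + p'² − 2p₀p'cos θ
|p⃗_e|² = (1.2522e-22)² + (9.0293e-23)² − 2·1.2522e-22·9.0293e-23·cos(81°)
|p⃗_e| = 1.4246e-22 kg·m/s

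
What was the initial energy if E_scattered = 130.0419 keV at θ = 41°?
138.7000 keV

Convert final energy to wavelength (hc ≈ 1239.842 keV·pm):
λ' = hc/E' = 1239.842 / 130.0419 = 9.5342 pm

Calculate the Compton shift:
Δλ = λ_C(1 - cos(41°))
Δλ = 2.4263 × (1 - cos(41°))
Δλ = 0.5952 pm

Initial wavelength:
λ = λ' - Δλ = 9.5342 - 0.5952 = 8.9390 pm

Initial energy:
E = hc/λ = 1239.842 / 8.9390 = 138.7000 keV

(Intermediate values are shown rounded; full precision is carried through to the final answer.)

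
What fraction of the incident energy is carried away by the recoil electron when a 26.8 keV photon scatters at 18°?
0.0026 (or 0.26%)

Calculate initial and final photon energies:

Initial: E₀ = 26.8 keV → λ₀ = 46.2628 pm
Compton shift: Δλ = 0.1188 pm
Final wavelength: λ' = 46.3815 pm
Final energy: E' = 26.7314 keV

Fractional energy loss:
(E₀ - E')/E₀ = (26.8000 - 26.7314)/26.8000
= 0.0686/26.8000
= 0.0026
= 0.26%

(Intermediate values are shown rounded; full precision is carried through to the final answer.)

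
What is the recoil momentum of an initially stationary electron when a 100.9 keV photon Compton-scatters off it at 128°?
8.5402e-23 kg·m/s

The electron is initially at rest, so by conservation of momentum:
p⃗_e = p⃗₀ − p⃗'  (incident photon momentum minus scattered photon momentum)

Photon momentum magnitudes (p = h/λ = E/c):
λ₀ = hc/E₀ = 12.2878 pm → p₀ = h/λ₀ = 5.3924e-23 kg·m/s
Δλ = λ_C(1 − cos 128°) = 3.9201 pm
λ' = 16.2079 pm → p' = h/λ' = 4.0882e-23 kg·m/s

The scattered photon makes angle θ = 128° with the incident direction, so by the law of cosines:
|p⃗_e|² = p₀² + p'² − 2p₀p'cos θ
|p⃗_e|² = (5.3924e-23)² + (4.0882e-23)² − 2·5.3924e-23·4.0882e-23·cos(128°)
|p⃗_e| = 8.5402e-23 kg·m/s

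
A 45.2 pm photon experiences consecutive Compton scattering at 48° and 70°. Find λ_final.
47.5993 pm

Apply Compton shift twice:

First scattering at θ₁ = 48°:
Δλ₁ = λ_C(1 - cos(48°))
Δλ₁ = 2.4263 × 0.3309
Δλ₁ = 0.8028 pm

After first scattering:
λ₁ = 45.2 + 0.8028 = 46.0028 pm

Second scattering at θ₂ = 70°:
Δλ₂ = λ_C(1 - cos(70°))
Δλ₂ = 2.4263 × 0.6580
Δλ₂ = 1.5965 pm

Final wavelength:
λ₂ = 46.0028 + 1.5965 = 47.5993 pm

Total shift: Δλ_total = 0.8028 + 1.5965 = 2.3993 pm

(Intermediate values are shown rounded; full precision is carried through to the final answer.)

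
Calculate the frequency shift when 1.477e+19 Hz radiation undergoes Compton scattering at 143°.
2.614e+18 Hz (decrease)

Convert frequency to wavelength (c = 299792458 m/s):
λ₀ = c/f₀ = 299792458/1.477e+19 = 2.0297391e-11 m = 20.2974 pm

Calculate Compton shift:
Δλ = λ_C(1 - cos(143°)) = 4.3640 pm

Final wavelength:
λ' = λ₀ + Δλ = 20.2974 + 4.3640 = 24.6614 pm

Final frequency:
f' = c/λ' = 299792458/2.4661438e-11 = 1.2156325e+19 Hz

Frequency shift (decrease):
Δf = f₀ - f' = 1.477e+19 - 1.2156325e+19 = 2.614e+18 Hz

(Intermediate values are shown rounded; full precision is carried through to the final answer.)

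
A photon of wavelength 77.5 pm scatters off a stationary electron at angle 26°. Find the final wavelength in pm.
77.7456 pm

Using the Compton scattering formula:
λ' = λ + Δλ = λ + λ_C(1 - cos θ)

Given:
- Initial wavelength λ = 77.5 pm
- Scattering angle θ = 26°
- Compton wavelength λ_C ≈ 2.4263 pm

Calculate the shift:
Δλ = 2.4263 × (1 - cos(26°))
Δλ = 2.4263 × 0.1012
Δλ = 0.2456 pm

Final wavelength:
λ' = 77.5 + 0.2456 = 77.7456 pm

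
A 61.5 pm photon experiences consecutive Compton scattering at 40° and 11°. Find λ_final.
62.1122 pm

Apply Compton shift twice:

First scattering at θ₁ = 40°:
Δλ₁ = λ_C(1 - cos(40°))
Δλ₁ = 2.4263 × 0.2340
Δλ₁ = 0.5676 pm

After first scattering:
λ₁ = 61.5 + 0.5676 = 62.0676 pm

Second scattering at θ₂ = 11°:
Δλ₂ = λ_C(1 - cos(11°))
Δλ₂ = 2.4263 × 0.0184
Δλ₂ = 0.0446 pm

Final wavelength:
λ₂ = 62.0676 + 0.0446 = 62.1122 pm

Total shift: Δλ_total = 0.5676 + 0.0446 = 0.6122 pm

(Intermediate values are shown rounded; full precision is carried through to the final answer.)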